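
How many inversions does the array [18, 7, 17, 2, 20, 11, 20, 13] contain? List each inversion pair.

Finding inversions in [18, 7, 17, 2, 20, 11, 20, 13]:

(0, 1): arr[0]=18 > arr[1]=7
(0, 2): arr[0]=18 > arr[2]=17
(0, 3): arr[0]=18 > arr[3]=2
(0, 5): arr[0]=18 > arr[5]=11
(0, 7): arr[0]=18 > arr[7]=13
(1, 3): arr[1]=7 > arr[3]=2
(2, 3): arr[2]=17 > arr[3]=2
(2, 5): arr[2]=17 > arr[5]=11
(2, 7): arr[2]=17 > arr[7]=13
(4, 5): arr[4]=20 > arr[5]=11
(4, 7): arr[4]=20 > arr[7]=13
(6, 7): arr[6]=20 > arr[7]=13

Total inversions: 12

The array has 12 inversion(s): (0,1), (0,2), (0,3), (0,5), (0,7), (1,3), (2,3), (2,5), (2,7), (4,5), (4,7), (6,7). Each pair (i,j) satisfies i < j and arr[i] > arr[j].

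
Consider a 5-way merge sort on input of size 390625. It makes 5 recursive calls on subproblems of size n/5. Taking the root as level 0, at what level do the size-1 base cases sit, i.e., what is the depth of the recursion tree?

For divide and conquer with division factor 5:

Problem sizes at each level:
Level 0: 390625
Level 1: 78125
Level 2: 15625
Level 3: 3125
Level 4: 625
Level 5: 125
Level 6: 25
Level 7: 5
Level 8: 1

The root is level 0 and the size-1 base case is level 8 (the tree spans levels 0 through 8, i.e. 9 levels counting the root), so the depth is the number of divisions: log_5(390625) = 8

The recursion tree depth is log_5(390625) = 8. At each level, the problem size is divided by 5, so it takes 8 divisions to reduce to a base case of size 1. The algorithm makes 5 recursive calls at each level.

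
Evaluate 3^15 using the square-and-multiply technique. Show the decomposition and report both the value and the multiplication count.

Computing 3^15 by squaring (build up from 3^1; each line after the first costs one multiplication):

3^1 = 3
3^2 = (3^1)^2 = 3^2 = 9
3^3 = 3 * 3^2 = 3 * 9 = 27
3^6 = (3^3)^2 = 27^2 = 729
3^7 = 3 * 3^6 = 3 * 729 = 2187
3^14 = (3^7)^2 = 2187^2 = 4782969
3^15 = 3 * 3^14 = 3 * 4782969 = 14348907

Result: 14348907
Multiplications needed: 6 (6 lines after 3^1)

3^15 = 14348907. Using exponentiation by squaring, this requires 6 multiplications. The key idea: if the exponent is even, square the half-power; if odd, multiply by the base once.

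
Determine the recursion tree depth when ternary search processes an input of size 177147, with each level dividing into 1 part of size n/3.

For divide and conquer with division factor 3:

Problem sizes at each level:
Level 0: 177147
Level 1: 59049
Level 2: 19683
Level 3: 6561
Level 4: 2187
Level 5: 729
Level 6: 243
Level 7: 81
Level 8: 27
Level 9: 9
Level 10: 3
Level 11: 1

The root is level 0 and the size-1 base case is level 11 (the tree spans levels 0 through 11, i.e. 12 levels counting the root), so the depth is the number of divisions: log_3(177147) = 11

The recursion tree depth is log_3(177147) = 11. At each level, the problem size is divided by 3, so it takes 11 divisions to reduce to a base case of size 1. The algorithm makes 1 recursive call at each level.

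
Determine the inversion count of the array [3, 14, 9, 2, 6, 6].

Finding inversions in [3, 14, 9, 2, 6, 6]:

(0, 3): arr[0]=3 > arr[3]=2
(1, 2): arr[1]=14 > arr[2]=9
(1, 3): arr[1]=14 > arr[3]=2
(1, 4): arr[1]=14 > arr[4]=6
(1, 5): arr[1]=14 > arr[5]=6
(2, 3): arr[2]=9 > arr[3]=2
(2, 4): arr[2]=9 > arr[4]=6
(2, 5): arr[2]=9 > arr[5]=6

Total inversions: 8

The array has 8 inversion(s): (0,3), (1,2), (1,3), (1,4), (1,5), (2,3), (2,4), (2,5). Each pair (i,j) satisfies i < j and arr[i] > arr[j].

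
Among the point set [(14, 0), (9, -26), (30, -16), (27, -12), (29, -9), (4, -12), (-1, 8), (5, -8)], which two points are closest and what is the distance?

Computing all pairwise distances among 8 points:

d((14, 0), (9, -26)) = 26.4764
d((14, 0), (30, -16)) = 22.6274
d((14, 0), (27, -12)) = 17.6918
d((14, 0), (29, -9)) = 17.4929
d((14, 0), (4, -12)) = 15.6205
d((14, 0), (-1, 8)) = 17.0
d((14, 0), (5, -8)) = 12.0416
d((9, -26), (30, -16)) = 23.2594
d((9, -26), (27, -12)) = 22.8035
d((9, -26), (29, -9)) = 26.2488
d((9, -26), (4, -12)) = 14.8661
d((9, -26), (-1, 8)) = 35.4401
d((9, -26), (5, -8)) = 18.4391
d((30, -16), (27, -12)) = 5.0
d((30, -16), (29, -9)) = 7.0711
d((30, -16), (4, -12)) = 26.3059
d((30, -16), (-1, 8)) = 39.2046
d((30, -16), (5, -8)) = 26.2488
d((27, -12), (29, -9)) = 3.6056 <-- minimum
d((27, -12), (4, -12)) = 23.0
d((27, -12), (-1, 8)) = 34.4093
d((27, -12), (5, -8)) = 22.3607
d((29, -9), (4, -12)) = 25.1794
d((29, -9), (-1, 8)) = 34.4819
d((29, -9), (5, -8)) = 24.0208
d((4, -12), (-1, 8)) = 20.6155
d((4, -12), (5, -8)) = 4.1231
d((-1, 8), (5, -8)) = 17.088

Closest pair: (27, -12) and (29, -9) with distance 3.6056

The closest pair is (27, -12) and (29, -9) with Euclidean distance 3.6056. For 8 points, brute-force pairwise comparison is shown above. For large n, the divide-and-conquer algorithm (sort by x, recurse on halves, check the dividing strip) achieves O(n log n).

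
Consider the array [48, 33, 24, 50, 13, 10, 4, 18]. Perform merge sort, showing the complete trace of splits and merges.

Merge sort trace:

Split: [48, 33, 24, 50, 13, 10, 4, 18] -> [48, 33, 24, 50] and [13, 10, 4, 18]
  Split: [48, 33, 24, 50] -> [48, 33] and [24, 50]
    Split: [48, 33] -> [48] and [33]
    Merge: [48] + [33] -> [33, 48]
    Split: [24, 50] -> [24] and [50]
    Merge: [24] + [50] -> [24, 50]
  Merge: [33, 48] + [24, 50] -> [24, 33, 48, 50]
  Split: [13, 10, 4, 18] -> [13, 10] and [4, 18]
    Split: [13, 10] -> [13] and [10]
    Merge: [13] + [10] -> [10, 13]
    Split: [4, 18] -> [4] and [18]
    Merge: [4] + [18] -> [4, 18]
  Merge: [10, 13] + [4, 18] -> [4, 10, 13, 18]
Merge: [24, 33, 48, 50] + [4, 10, 13, 18] -> [4, 10, 13, 18, 24, 33, 48, 50]

Final sorted array: [4, 10, 13, 18, 24, 33, 48, 50]

The merge sort proceeds by recursively splitting the array and merging sorted halves.
After all merges, the sorted array is [4, 10, 13, 18, 24, 33, 48, 50].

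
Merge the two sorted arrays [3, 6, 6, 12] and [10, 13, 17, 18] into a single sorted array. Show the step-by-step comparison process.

Merging process:

Compare 3 vs 10: take 3 from left. Merged: [3]
Compare 6 vs 10: take 6 from left. Merged: [3, 6]
Compare 6 vs 10: take 6 from left. Merged: [3, 6, 6]
Compare 12 vs 10: take 10 from right. Merged: [3, 6, 6, 10]
Compare 12 vs 13: take 12 from left. Merged: [3, 6, 6, 10, 12]
Append remaining from right: [13, 17, 18]. Merged: [3, 6, 6, 10, 12, 13, 17, 18]

Final merged array: [3, 6, 6, 10, 12, 13, 17, 18]
Total comparisons: 5

The merged array is [3, 6, 6, 10, 12, 13, 17, 18], requiring 5 comparisons. The merge step runs in O(n) time where n is the total number of elements.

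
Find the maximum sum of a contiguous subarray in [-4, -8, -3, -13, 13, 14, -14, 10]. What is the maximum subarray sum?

Using Kadane's algorithm on [-4, -8, -3, -13, 13, 14, -14, 10]:

Scanning through the array:
Position 1 (value -8): max_ending_here = -8, max_so_far = -4
Position 2 (value -3): max_ending_here = -3, max_so_far = -3
Position 3 (value -13): max_ending_here = -13, max_so_far = -3
Position 4 (value 13): max_ending_here = 13, max_so_far = 13
Position 5 (value 14): max_ending_here = 27, max_so_far = 27
Position 6 (value -14): max_ending_here = 13, max_so_far = 27
Position 7 (value 10): max_ending_here = 23, max_so_far = 27

Maximum subarray: [13, 14]
Maximum sum: 27

The maximum subarray is [13, 14] with sum 27. This subarray runs from index 4 to index 5.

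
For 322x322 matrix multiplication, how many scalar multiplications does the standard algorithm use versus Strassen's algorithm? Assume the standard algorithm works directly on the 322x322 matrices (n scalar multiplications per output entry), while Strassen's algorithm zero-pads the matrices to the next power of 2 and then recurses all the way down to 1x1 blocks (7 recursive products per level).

Matrix multiplication for 322x322 matrices:

Strassen's algorithm requires power-of-2 dimensions. Pad 322x322 to 512x512 (next power of 2).

Standard algorithm: 322^3 = 33386248 multiplications
Strassen's algorithm: 7^(log2(512)) = 7^9 = 40353607 multiplications
Difference: 33386248 - 40353607 = -6967359 (Strassen uses MORE here due to padding overhead — for small or just-over-power-of-2 n, padding can outweigh the per-level savings)

Standard: 33386248 multiplications (322^3). Strassen: 40353607 multiplications (7^9, after padding to 512x512). Strassen reduces 8 recursive multiplications to 7 at each level.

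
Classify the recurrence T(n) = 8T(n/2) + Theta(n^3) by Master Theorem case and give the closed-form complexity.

Master Theorem for T(n) = 8T(n/2) + O(n^3):

a = 8, b = 2, c = 3
log_b(a) = log_2(8) = 3.0000

Case 2: c = 3 = log_2(8) = 3.0000
T(n) = O(n^3 log n) = O(n^3 log n)

For T(n) = 8T(n/2) + O(n^3): log_2(8) = 3.0000. This is Case 2 of the Master Theorem (c = log_b(a), equal work at all levels), giving O(n^3 log n).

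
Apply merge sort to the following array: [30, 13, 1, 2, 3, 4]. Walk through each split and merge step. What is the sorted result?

Merge sort trace:

Split: [30, 13, 1, 2, 3, 4] -> [30, 13, 1] and [2, 3, 4]
  Split: [30, 13, 1] -> [30] and [13, 1]
    Split: [13, 1] -> [13] and [1]
    Merge: [13] + [1] -> [1, 13]
  Merge: [30] + [1, 13] -> [1, 13, 30]
  Split: [2, 3, 4] -> [2] and [3, 4]
    Split: [3, 4] -> [3] and [4]
    Merge: [3] + [4] -> [3, 4]
  Merge: [2] + [3, 4] -> [2, 3, 4]
Merge: [1, 13, 30] + [2, 3, 4] -> [1, 2, 3, 4, 13, 30]

Final sorted array: [1, 2, 3, 4, 13, 30]

The merge sort proceeds by recursively splitting the array and merging sorted halves.
After all merges, the sorted array is [1, 2, 3, 4, 13, 30].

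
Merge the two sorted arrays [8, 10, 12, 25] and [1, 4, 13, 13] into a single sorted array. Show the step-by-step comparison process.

Merging process:

Compare 8 vs 1: take 1 from right. Merged: [1]
Compare 8 vs 4: take 4 from right. Merged: [1, 4]
Compare 8 vs 13: take 8 from left. Merged: [1, 4, 8]
Compare 10 vs 13: take 10 from left. Merged: [1, 4, 8, 10]
Compare 12 vs 13: take 12 from left. Merged: [1, 4, 8, 10, 12]
Compare 25 vs 13: take 13 from right. Merged: [1, 4, 8, 10, 12, 13]
Compare 25 vs 13: take 13 from right. Merged: [1, 4, 8, 10, 12, 13, 13]
Append remaining from left: [25]. Merged: [1, 4, 8, 10, 12, 13, 13, 25]

Final merged array: [1, 4, 8, 10, 12, 13, 13, 25]
Total comparisons: 7

The merged array is [1, 4, 8, 10, 12, 13, 13, 25], requiring 7 comparisons. The merge step runs in O(n) time where n is the total number of elements.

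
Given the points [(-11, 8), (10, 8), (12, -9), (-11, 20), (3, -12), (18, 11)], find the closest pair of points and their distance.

Computing all pairwise distances among 6 points:

d((-11, 8), (10, 8)) = 21.0
d((-11, 8), (12, -9)) = 28.6007
d((-11, 8), (-11, 20)) = 12.0
d((-11, 8), (3, -12)) = 24.4131
d((-11, 8), (18, 11)) = 29.1548
d((10, 8), (12, -9)) = 17.1172
d((10, 8), (-11, 20)) = 24.1868
d((10, 8), (3, -12)) = 21.1896
d((10, 8), (18, 11)) = 8.544 <-- minimum
d((12, -9), (-11, 20)) = 37.0135
d((12, -9), (3, -12)) = 9.4868
d((12, -9), (18, 11)) = 20.8806
d((-11, 20), (3, -12)) = 34.9285
d((-11, 20), (18, 11)) = 30.3645
d((3, -12), (18, 11)) = 27.4591

Closest pair: (10, 8) and (18, 11) with distance 8.544

The closest pair is (10, 8) and (18, 11) with Euclidean distance 8.544. For 6 points, brute-force pairwise comparison is shown above. For large n, the divide-and-conquer algorithm (sort by x, recurse on halves, check the dividing strip) achieves O(n log n).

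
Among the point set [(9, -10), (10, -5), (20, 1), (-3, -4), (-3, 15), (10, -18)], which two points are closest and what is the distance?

Computing all pairwise distances among 6 points:

d((9, -10), (10, -5)) = 5.099 <-- minimum
d((9, -10), (20, 1)) = 15.5563
d((9, -10), (-3, -4)) = 13.4164
d((9, -10), (-3, 15)) = 27.7308
d((9, -10), (10, -18)) = 8.0623
d((10, -5), (20, 1)) = 11.6619
d((10, -5), (-3, -4)) = 13.0384
d((10, -5), (-3, 15)) = 23.8537
d((10, -5), (10, -18)) = 13.0
d((20, 1), (-3, -4)) = 23.5372
d((20, 1), (-3, 15)) = 26.9258
d((20, 1), (10, -18)) = 21.4709
d((-3, -4), (-3, 15)) = 19.0
d((-3, -4), (10, -18)) = 19.105
d((-3, 15), (10, -18)) = 35.4683

Closest pair: (9, -10) and (10, -5) with distance 5.099

The closest pair is (9, -10) and (10, -5) with Euclidean distance 5.099. For 6 points, brute-force pairwise comparison is shown above. For large n, the divide-and-conquer algorithm (sort by x, recurse on halves, check the dividing strip) achieves O(n log n).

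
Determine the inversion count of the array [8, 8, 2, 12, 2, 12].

Finding inversions in [8, 8, 2, 12, 2, 12]:

(0, 2): arr[0]=8 > arr[2]=2
(0, 4): arr[0]=8 > arr[4]=2
(1, 2): arr[1]=8 > arr[2]=2
(1, 4): arr[1]=8 > arr[4]=2
(3, 4): arr[3]=12 > arr[4]=2

Total inversions: 5

The array has 5 inversion(s): (0,2), (0,4), (1,2), (1,4), (3,4). Each pair (i,j) satisfies i < j and arr[i] > arr[j].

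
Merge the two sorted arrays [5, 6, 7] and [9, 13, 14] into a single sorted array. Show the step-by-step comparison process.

Merging process:

Compare 5 vs 9: take 5 from left. Merged: [5]
Compare 6 vs 9: take 6 from left. Merged: [5, 6]
Compare 7 vs 9: take 7 from left. Merged: [5, 6, 7]
Append remaining from right: [9, 13, 14]. Merged: [5, 6, 7, 9, 13, 14]

Final merged array: [5, 6, 7, 9, 13, 14]
Total comparisons: 3

The merged array is [5, 6, 7, 9, 13, 14], requiring 3 comparisons. The merge step runs in O(n) time where n is the total number of elements.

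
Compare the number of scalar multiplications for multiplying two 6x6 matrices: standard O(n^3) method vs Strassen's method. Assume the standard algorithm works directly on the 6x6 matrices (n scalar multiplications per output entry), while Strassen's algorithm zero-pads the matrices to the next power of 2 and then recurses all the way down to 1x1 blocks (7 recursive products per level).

Matrix multiplication for 6x6 matrices:

Strassen's algorithm requires power-of-2 dimensions. Pad 6x6 to 8x8 (next power of 2).

Standard algorithm: 6^3 = 216 multiplications
Strassen's algorithm: 7^(log2(8)) = 7^3 = 343 multiplications
Difference: 216 - 343 = -127 (Strassen uses MORE here due to padding overhead — for small or just-over-power-of-2 n, padding can outweigh the per-level savings)

Standard: 216 multiplications (6^3). Strassen: 343 multiplications (7^3, after padding to 8x8). Strassen reduces 8 recursive multiplications to 7 at each level.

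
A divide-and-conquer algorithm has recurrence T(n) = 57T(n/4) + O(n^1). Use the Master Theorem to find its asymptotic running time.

Master Theorem for T(n) = 57T(n/4) + O(n^1):

a = 57, b = 4, c = 1
log_b(a) = log_4(57) = 2.9164

Case 1: c = 1 < log_4(57) = 2.9164
T(n) = O(n^(log_4 57))

For T(n) = 57T(n/4) + O(n^1): log_4(57) = 2.9164. This is Case 1 of the Master Theorem (c < log_b(a), work dominated by leaves), giving O(n^(log_4 57)).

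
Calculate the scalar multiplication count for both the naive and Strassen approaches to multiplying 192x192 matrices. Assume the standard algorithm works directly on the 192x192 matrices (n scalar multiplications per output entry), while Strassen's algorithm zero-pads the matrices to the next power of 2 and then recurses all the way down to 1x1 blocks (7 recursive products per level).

Matrix multiplication for 192x192 matrices:

Strassen's algorithm requires power-of-2 dimensions. Pad 192x192 to 256x256 (next power of 2).

Standard algorithm: 192^3 = 7077888 multiplications
Strassen's algorithm: 7^(log2(256)) = 7^8 = 5764801 multiplications
Savings: 7077888 - 5764801 = 1313087 multiplications

Standard: 7077888 multiplications (192^3). Strassen: 5764801 multiplications (7^8, after padding to 256x256). Strassen reduces 8 recursive multiplications to 7 at each level.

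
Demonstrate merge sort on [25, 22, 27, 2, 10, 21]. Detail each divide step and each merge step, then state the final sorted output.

Merge sort trace:

Split: [25, 22, 27, 2, 10, 21] -> [25, 22, 27] and [2, 10, 21]
  Split: [25, 22, 27] -> [25] and [22, 27]
    Split: [22, 27] -> [22] and [27]
    Merge: [22] + [27] -> [22, 27]
  Merge: [25] + [22, 27] -> [22, 25, 27]
  Split: [2, 10, 21] -> [2] and [10, 21]
    Split: [10, 21] -> [10] and [21]
    Merge: [10] + [21] -> [10, 21]
  Merge: [2] + [10, 21] -> [2, 10, 21]
Merge: [22, 25, 27] + [2, 10, 21] -> [2, 10, 21, 22, 25, 27]

Final sorted array: [2, 10, 21, 22, 25, 27]

The merge sort proceeds by recursively splitting the array and merging sorted halves.
After all merges, the sorted array is [2, 10, 21, 22, 25, 27].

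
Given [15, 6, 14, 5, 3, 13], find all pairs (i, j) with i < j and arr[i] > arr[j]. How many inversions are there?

Finding inversions in [15, 6, 14, 5, 3, 13]:

(0, 1): arr[0]=15 > arr[1]=6
(0, 2): arr[0]=15 > arr[2]=14
(0, 3): arr[0]=15 > arr[3]=5
(0, 4): arr[0]=15 > arr[4]=3
(0, 5): arr[0]=15 > arr[5]=13
(1, 3): arr[1]=6 > arr[3]=5
(1, 4): arr[1]=6 > arr[4]=3
(2, 3): arr[2]=14 > arr[3]=5
(2, 4): arr[2]=14 > arr[4]=3
(2, 5): arr[2]=14 > arr[5]=13
(3, 4): arr[3]=5 > arr[4]=3

Total inversions: 11

The array has 11 inversion(s): (0,1), (0,2), (0,3), (0,4), (0,5), (1,3), (1,4), (2,3), (2,4), (2,5), (3,4). Each pair (i,j) satisfies i < j and arr[i] > arr[j].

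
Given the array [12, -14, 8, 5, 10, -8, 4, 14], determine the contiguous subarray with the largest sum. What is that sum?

Using Kadane's algorithm on [12, -14, 8, 5, 10, -8, 4, 14]:

Scanning through the array:
Position 1 (value -14): max_ending_here = -2, max_so_far = 12
Position 2 (value 8): max_ending_here = 8, max_so_far = 12
Position 3 (value 5): max_ending_here = 13, max_so_far = 13
Position 4 (value 10): max_ending_here = 23, max_so_far = 23
Position 5 (value -8): max_ending_here = 15, max_so_far = 23
Position 6 (value 4): max_ending_here = 19, max_so_far = 23
Position 7 (value 14): max_ending_here = 33, max_so_far = 33

Maximum subarray: [8, 5, 10, -8, 4, 14]
Maximum sum: 33

The maximum subarray is [8, 5, 10, -8, 4, 14] with sum 33. This subarray runs from index 2 to index 7.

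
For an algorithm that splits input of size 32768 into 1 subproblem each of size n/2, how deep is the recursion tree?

For divide and conquer with division factor 2:

Problem sizes at each level:
Level 0: 32768
Level 1: 16384
Level 2: 8192
Level 3: 4096
Level 4: 2048
Level 5: 1024
Level 6: 512
Level 7: 256
Level 8: 128
Level 9: 64
Level 10: 32
Level 11: 16
Level 12: 8
Level 13: 4
Level 14: 2
Level 15: 1

The root is level 0 and the size-1 base case is level 15 (the tree spans levels 0 through 15, i.e. 16 levels counting the root), so the depth is the number of divisions: log_2(32768) = 15

The recursion tree depth is log_2(32768) = 15. At each level, the problem size is divided by 2, so it takes 15 divisions to reduce to a base case of size 1. The algorithm makes 1 recursive call at each level.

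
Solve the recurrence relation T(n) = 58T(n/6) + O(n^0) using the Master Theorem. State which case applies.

Master Theorem for T(n) = 58T(n/6) + O(n^0):

a = 58, b = 6, c = 0
log_b(a) = log_6(58) = 2.2662

Case 1: c = 0 < log_6(58) = 2.2662
T(n) = O(n^(log_6 58))

For T(n) = 58T(n/6) + O(n^0): log_6(58) = 2.2662. This is Case 1 of the Master Theorem (c < log_b(a), work dominated by leaves), giving O(n^(log_6 58)).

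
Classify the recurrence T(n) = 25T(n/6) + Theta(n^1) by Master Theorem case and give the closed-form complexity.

Master Theorem for T(n) = 25T(n/6) + O(n^1):

a = 25, b = 6, c = 1
log_b(a) = log_6(25) = 1.7965

Case 1: c = 1 < log_6(25) = 1.7965
T(n) = O(n^(log_6 25))

For T(n) = 25T(n/6) + O(n^1): log_6(25) = 1.7965. This is Case 1 of the Master Theorem (c < log_b(a), work dominated by leaves), giving O(n^(log_6 25)).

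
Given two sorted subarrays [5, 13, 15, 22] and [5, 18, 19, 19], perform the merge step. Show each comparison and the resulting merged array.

Merging process:

Compare 5 vs 5: take 5 from left. Merged: [5]
Compare 13 vs 5: take 5 from right. Merged: [5, 5]
Compare 13 vs 18: take 13 from left. Merged: [5, 5, 13]
Compare 15 vs 18: take 15 from left. Merged: [5, 5, 13, 15]
Compare 22 vs 18: take 18 from right. Merged: [5, 5, 13, 15, 18]
Compare 22 vs 19: take 19 from right. Merged: [5, 5, 13, 15, 18, 19]
Compare 22 vs 19: take 19 from right. Merged: [5, 5, 13, 15, 18, 19, 19]
Append remaining from left: [22]. Merged: [5, 5, 13, 15, 18, 19, 19, 22]

Final merged array: [5, 5, 13, 15, 18, 19, 19, 22]
Total comparisons: 7

The merged array is [5, 5, 13, 15, 18, 19, 19, 22], requiring 7 comparisons. The merge step runs in O(n) time where n is the total number of elements.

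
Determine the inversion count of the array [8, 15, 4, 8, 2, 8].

Finding inversions in [8, 15, 4, 8, 2, 8]:

(0, 2): arr[0]=8 > arr[2]=4
(0, 4): arr[0]=8 > arr[4]=2
(1, 2): arr[1]=15 > arr[2]=4
(1, 3): arr[1]=15 > arr[3]=8
(1, 4): arr[1]=15 > arr[4]=2
(1, 5): arr[1]=15 > arr[5]=8
(2, 4): arr[2]=4 > arr[4]=2
(3, 4): arr[3]=8 > arr[4]=2

Total inversions: 8

The array has 8 inversion(s): (0,2), (0,4), (1,2), (1,3), (1,4), (1,5), (2,4), (3,4). Each pair (i,j) satisfies i < j and arr[i] > arr[j].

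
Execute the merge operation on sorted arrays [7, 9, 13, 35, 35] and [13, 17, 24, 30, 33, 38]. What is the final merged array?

Merging process:

Compare 7 vs 13: take 7 from left. Merged: [7]
Compare 9 vs 13: take 9 from left. Merged: [7, 9]
Compare 13 vs 13: take 13 from left. Merged: [7, 9, 13]
Compare 35 vs 13: take 13 from right. Merged: [7, 9, 13, 13]
Compare 35 vs 17: take 17 from right. Merged: [7, 9, 13, 13, 17]
Compare 35 vs 24: take 24 from right. Merged: [7, 9, 13, 13, 17, 24]
Compare 35 vs 30: take 30 from right. Merged: [7, 9, 13, 13, 17, 24, 30]
Compare 35 vs 33: take 33 from right. Merged: [7, 9, 13, 13, 17, 24, 30, 33]
Compare 35 vs 38: take 35 from left. Merged: [7, 9, 13, 13, 17, 24, 30, 33, 35]
Compare 35 vs 38: take 35 from left. Merged: [7, 9, 13, 13, 17, 24, 30, 33, 35, 35]
Append remaining from right: [38]. Merged: [7, 9, 13, 13, 17, 24, 30, 33, 35, 35, 38]

Final merged array: [7, 9, 13, 13, 17, 24, 30, 33, 35, 35, 38]
Total comparisons: 10

The merged array is [7, 9, 13, 13, 17, 24, 30, 33, 35, 35, 38], requiring 10 comparisons. The merge step runs in O(n) time where n is the total number of elements.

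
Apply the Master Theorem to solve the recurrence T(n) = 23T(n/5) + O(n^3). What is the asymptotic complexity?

Master Theorem for T(n) = 23T(n/5) + O(n^3):

a = 23, b = 5, c = 3
log_b(a) = log_5(23) = 1.9482

Case 3: c = 3 > log_5(23) = 1.9482
T(n) = O(n^3) = O(n^3)

For T(n) = 23T(n/5) + O(n^3): log_5(23) = 1.9482. This is Case 3 of the Master Theorem (c > log_b(a), work dominated by root), giving O(n^3).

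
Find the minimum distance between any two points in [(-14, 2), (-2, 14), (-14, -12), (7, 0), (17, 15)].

Computing all pairwise distances among 5 points:

d((-14, 2), (-2, 14)) = 16.9706
d((-14, 2), (-14, -12)) = 14.0 <-- minimum
d((-14, 2), (7, 0)) = 21.095
d((-14, 2), (17, 15)) = 33.6155
d((-2, 14), (-14, -12)) = 28.6356
d((-2, 14), (7, 0)) = 16.6433
d((-2, 14), (17, 15)) = 19.0263
d((-14, -12), (7, 0)) = 24.1868
d((-14, -12), (17, 15)) = 41.1096
d((7, 0), (17, 15)) = 18.0278

Closest pair: (-14, 2) and (-14, -12) with distance 14.0

The closest pair is (-14, 2) and (-14, -12) with Euclidean distance 14.0. For 5 points, brute-force pairwise comparison is shown above. For large n, the divide-and-conquer algorithm (sort by x, recurse on halves, check the dividing strip) achieves O(n log n).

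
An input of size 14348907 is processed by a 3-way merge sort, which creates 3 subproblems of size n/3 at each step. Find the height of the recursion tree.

For divide and conquer with division factor 3:

Problem sizes at each level:
Level 0: 14348907
Level 1: 4782969
Level 2: 1594323
Level 3: 531441
Level 4: 177147
Level 5: 59049
Level 6: 19683
Level 7: 6561
Level 8: 2187
Level 9: 729
Level 10: 243
Level 11: 81
Level 12: 27
Level 13: 9
Level 14: 3
Level 15: 1

The root is level 0 and the size-1 base case is level 15 (the tree spans levels 0 through 15, i.e. 16 levels counting the root), so the depth is the number of divisions: log_3(14348907) = 15

The recursion tree depth is log_3(14348907) = 15. At each level, the problem size is divided by 3, so it takes 15 divisions to reduce to a base case of size 1. The algorithm makes 3 recursive calls at each level.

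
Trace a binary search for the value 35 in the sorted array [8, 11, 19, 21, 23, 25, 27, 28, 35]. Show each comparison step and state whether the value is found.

Binary search for 35 in [8, 11, 19, 21, 23, 25, 27, 28, 35]:

lo=0, hi=8, mid=4, arr[mid]=23 -> 23 < 35, search right half
lo=5, hi=8, mid=6, arr[mid]=27 -> 27 < 35, search right half
lo=7, hi=8, mid=7, arr[mid]=28 -> 28 < 35, search right half
lo=8, hi=8, mid=8, arr[mid]=35 -> Found target at index 8!

Binary search finds 35 at index 8 after 4 comparisons. The search repeatedly halves the search space by comparing with the middle element.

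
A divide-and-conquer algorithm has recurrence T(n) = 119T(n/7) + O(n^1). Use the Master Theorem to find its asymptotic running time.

Master Theorem for T(n) = 119T(n/7) + O(n^1):

a = 119, b = 7, c = 1
log_b(a) = log_7(119) = 2.4560

Case 1: c = 1 < log_7(119) = 2.4560
T(n) = O(n^(log_7 119))

For T(n) = 119T(n/7) + O(n^1): log_7(119) = 2.4560. This is Case 1 of the Master Theorem (c < log_b(a), work dominated by leaves), giving O(n^(log_7 119)).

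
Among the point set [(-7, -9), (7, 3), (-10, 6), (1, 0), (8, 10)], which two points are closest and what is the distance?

Computing all pairwise distances among 5 points:

d((-7, -9), (7, 3)) = 18.4391
d((-7, -9), (-10, 6)) = 15.2971
d((-7, -9), (1, 0)) = 12.0416
d((-7, -9), (8, 10)) = 24.2074
d((7, 3), (-10, 6)) = 17.2627
d((7, 3), (1, 0)) = 6.7082 <-- minimum
d((7, 3), (8, 10)) = 7.0711
d((-10, 6), (1, 0)) = 12.53
d((-10, 6), (8, 10)) = 18.4391
d((1, 0), (8, 10)) = 12.2066

Closest pair: (7, 3) and (1, 0) with distance 6.7082

The closest pair is (7, 3) and (1, 0) with Euclidean distance 6.7082. For 5 points, brute-force pairwise comparison is shown above. For large n, the divide-and-conquer algorithm (sort by x, recurse on halves, check the dividing strip) achieves O(n log n).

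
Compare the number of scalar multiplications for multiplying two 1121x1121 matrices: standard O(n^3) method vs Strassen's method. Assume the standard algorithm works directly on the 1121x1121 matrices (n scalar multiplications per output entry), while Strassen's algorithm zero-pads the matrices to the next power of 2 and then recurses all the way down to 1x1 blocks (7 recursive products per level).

Matrix multiplication for 1121x1121 matrices:

Strassen's algorithm requires power-of-2 dimensions. Pad 1121x1121 to 2048x2048 (next power of 2).

Standard algorithm: 1121^3 = 1408694561 multiplications
Strassen's algorithm: 7^(log2(2048)) = 7^11 = 1977326743 multiplications
Difference: 1408694561 - 1977326743 = -568632182 (Strassen uses MORE here due to padding overhead — for small or just-over-power-of-2 n, padding can outweigh the per-level savings)

Standard: 1408694561 multiplications (1121^3). Strassen: 1977326743 multiplications (7^11, after padding to 2048x2048). Strassen reduces 8 recursive multiplications to 7 at each level.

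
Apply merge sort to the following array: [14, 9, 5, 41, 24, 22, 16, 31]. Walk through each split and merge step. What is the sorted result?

Merge sort trace:

Split: [14, 9, 5, 41, 24, 22, 16, 31] -> [14, 9, 5, 41] and [24, 22, 16, 31]
  Split: [14, 9, 5, 41] -> [14, 9] and [5, 41]
    Split: [14, 9] -> [14] and [9]
    Merge: [14] + [9] -> [9, 14]
    Split: [5, 41] -> [5] and [41]
    Merge: [5] + [41] -> [5, 41]
  Merge: [9, 14] + [5, 41] -> [5, 9, 14, 41]
  Split: [24, 22, 16, 31] -> [24, 22] and [16, 31]
    Split: [24, 22] -> [24] and [22]
    Merge: [24] + [22] -> [22, 24]
    Split: [16, 31] -> [16] and [31]
    Merge: [16] + [31] -> [16, 31]
  Merge: [22, 24] + [16, 31] -> [16, 22, 24, 31]
Merge: [5, 9, 14, 41] + [16, 22, 24, 31] -> [5, 9, 14, 16, 22, 24, 31, 41]

Final sorted array: [5, 9, 14, 16, 22, 24, 31, 41]

The merge sort proceeds by recursively splitting the array and merging sorted halves.
After all merges, the sorted array is [5, 9, 14, 16, 22, 24, 31, 41].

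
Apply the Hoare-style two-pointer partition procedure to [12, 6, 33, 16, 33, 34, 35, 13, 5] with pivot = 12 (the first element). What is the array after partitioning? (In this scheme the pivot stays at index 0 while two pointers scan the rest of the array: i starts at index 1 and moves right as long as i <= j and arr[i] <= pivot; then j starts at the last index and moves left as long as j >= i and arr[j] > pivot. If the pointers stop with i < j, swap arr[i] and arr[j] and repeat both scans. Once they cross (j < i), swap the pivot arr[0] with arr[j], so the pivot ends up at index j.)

Hoare-style two-pointer partition with pivot = 12:

Initial array: [12, 6, 33, 16, 33, 34, 35, 13, 5]

Pointers start at i = 1, j = 8.
i stops at index 2 (arr[2]=33 > 12), j stops at index 8 (arr[8]=5 <= 12): swap arr[2] and arr[8], array becomes [12, 6, 5, 16, 33, 34, 35, 13, 33]
i ends at 3, j ends at 2: the pointers have crossed (j < i), so scanning stops.

Swap pivot arr[0] with arr[2] to place pivot at position 2: [5, 6, 12, 16, 33, 34, 35, 13, 33]
Pivot position: 2

After partitioning with pivot 12, the array becomes [5, 6, 12, 16, 33, 34, 35, 13, 33]. The pivot is placed at index 2. All elements to the left of the pivot are <= 12, and all elements to the right are > 12.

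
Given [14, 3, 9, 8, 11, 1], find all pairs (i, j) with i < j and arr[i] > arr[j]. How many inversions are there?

Finding inversions in [14, 3, 9, 8, 11, 1]:

(0, 1): arr[0]=14 > arr[1]=3
(0, 2): arr[0]=14 > arr[2]=9
(0, 3): arr[0]=14 > arr[3]=8
(0, 4): arr[0]=14 > arr[4]=11
(0, 5): arr[0]=14 > arr[5]=1
(1, 5): arr[1]=3 > arr[5]=1
(2, 3): arr[2]=9 > arr[3]=8
(2, 5): arr[2]=9 > arr[5]=1
(3, 5): arr[3]=8 > arr[5]=1
(4, 5): arr[4]=11 > arr[5]=1

Total inversions: 10

The array has 10 inversion(s): (0,1), (0,2), (0,3), (0,4), (0,5), (1,5), (2,3), (2,5), (3,5), (4,5). Each pair (i,j) satisfies i < j and arr[i] > arr[j].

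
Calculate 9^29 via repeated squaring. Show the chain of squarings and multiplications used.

Computing 9^29 by squaring (build up from 9^1; each line after the first costs one multiplication):

9^1 = 9
9^2 = (9^1)^2 = 9^2 = 81
9^3 = 9 * 9^2 = 9 * 81 = 729
9^6 = (9^3)^2 = 729^2 = 531441
9^7 = 9 * 9^6 = 9 * 531441 = 4782969
9^14 = (9^7)^2 = 4782969^2 = 22876792454961
9^28 = (9^14)^2 = 22876792454961^2 = 523347633027360537213511521
9^29 = 9 * 9^28 = 9 * 523347633027360537213511521 = 4710128697246244834921603689

Result: 4710128697246244834921603689
Multiplications needed: 7 (7 lines after 9^1)

9^29 = 4710128697246244834921603689. Using exponentiation by squaring, this requires 7 multiplications. The key idea: if the exponent is even, square the half-power; if odd, multiply by the base once.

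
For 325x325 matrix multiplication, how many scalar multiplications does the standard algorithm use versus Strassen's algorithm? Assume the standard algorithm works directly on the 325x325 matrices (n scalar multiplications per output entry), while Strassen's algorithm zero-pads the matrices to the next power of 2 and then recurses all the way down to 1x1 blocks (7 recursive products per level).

Matrix multiplication for 325x325 matrices:

Strassen's algorithm requires power-of-2 dimensions. Pad 325x325 to 512x512 (next power of 2).

Standard algorithm: 325^3 = 34328125 multiplications
Strassen's algorithm: 7^(log2(512)) = 7^9 = 40353607 multiplications
Difference: 34328125 - 40353607 = -6025482 (Strassen uses MORE here due to padding overhead — for small or just-over-power-of-2 n, padding can outweigh the per-level savings)

Standard: 34328125 multiplications (325^3). Strassen: 40353607 multiplications (7^9, after padding to 512x512). Strassen reduces 8 recursive multiplications to 7 at each level.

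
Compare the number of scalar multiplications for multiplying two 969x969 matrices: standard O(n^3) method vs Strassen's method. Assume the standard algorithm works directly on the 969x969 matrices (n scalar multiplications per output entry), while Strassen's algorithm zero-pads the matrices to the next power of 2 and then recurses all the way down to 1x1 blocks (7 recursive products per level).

Matrix multiplication for 969x969 matrices:

Strassen's algorithm requires power-of-2 dimensions. Pad 969x969 to 1024x1024 (next power of 2).

Standard algorithm: 969^3 = 909853209 multiplications
Strassen's algorithm: 7^(log2(1024)) = 7^10 = 282475249 multiplications
Savings: 909853209 - 282475249 = 627377960 multiplications

Standard: 909853209 multiplications (969^3). Strassen: 282475249 multiplications (7^10, after padding to 1024x1024). Strassen reduces 8 recursive multiplications to 7 at each level.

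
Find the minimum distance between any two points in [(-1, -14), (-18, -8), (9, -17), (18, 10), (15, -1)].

Computing all pairwise distances among 5 points:

d((-1, -14), (-18, -8)) = 18.0278
d((-1, -14), (9, -17)) = 10.4403 <-- minimum
d((-1, -14), (18, 10)) = 30.6105
d((-1, -14), (15, -1)) = 20.6155
d((-18, -8), (9, -17)) = 28.4605
d((-18, -8), (18, 10)) = 40.2492
d((-18, -8), (15, -1)) = 33.7343
d((9, -17), (18, 10)) = 28.4605
d((9, -17), (15, -1)) = 17.088
d((18, 10), (15, -1)) = 11.4018

Closest pair: (-1, -14) and (9, -17) with distance 10.4403

The closest pair is (-1, -14) and (9, -17) with Euclidean distance 10.4403. For 5 points, brute-force pairwise comparison is shown above. For large n, the divide-and-conquer algorithm (sort by x, recurse on halves, check the dividing strip) achieves O(n log n).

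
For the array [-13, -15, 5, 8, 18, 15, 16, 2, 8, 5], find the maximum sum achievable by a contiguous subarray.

Using Kadane's algorithm on [-13, -15, 5, 8, 18, 15, 16, 2, 8, 5]:

Scanning through the array:
Position 1 (value -15): max_ending_here = -15, max_so_far = -13
Position 2 (value 5): max_ending_here = 5, max_so_far = 5
Position 3 (value 8): max_ending_here = 13, max_so_far = 13
Position 4 (value 18): max_ending_here = 31, max_so_far = 31
Position 5 (value 15): max_ending_here = 46, max_so_far = 46
Position 6 (value 16): max_ending_here = 62, max_so_far = 62
Position 7 (value 2): max_ending_here = 64, max_so_far = 64
Position 8 (value 8): max_ending_here = 72, max_so_far = 72
Position 9 (value 5): max_ending_here = 77, max_so_far = 77

Maximum subarray: [5, 8, 18, 15, 16, 2, 8, 5]
Maximum sum: 77

The maximum subarray is [5, 8, 18, 15, 16, 2, 8, 5] with sum 77. This subarray runs from index 2 to index 9.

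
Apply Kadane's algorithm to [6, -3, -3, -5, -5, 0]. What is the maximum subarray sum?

Using Kadane's algorithm on [6, -3, -3, -5, -5, 0]:

Scanning through the array:
Position 1 (value -3): max_ending_here = 3, max_so_far = 6
Position 2 (value -3): max_ending_here = 0, max_so_far = 6
Position 3 (value -5): max_ending_here = -5, max_so_far = 6
Position 4 (value -5): max_ending_here = -5, max_so_far = 6
Position 5 (value 0): max_ending_here = 0, max_so_far = 6

Maximum subarray: [6]
Maximum sum: 6

The maximum subarray is [6] with sum 6. This subarray runs from index 0 to index 0.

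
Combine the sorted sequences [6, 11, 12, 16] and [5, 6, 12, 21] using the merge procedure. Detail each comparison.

Merging process:

Compare 6 vs 5: take 5 from right. Merged: [5]
Compare 6 vs 6: take 6 from left. Merged: [5, 6]
Compare 11 vs 6: take 6 from right. Merged: [5, 6, 6]
Compare 11 vs 12: take 11 from left. Merged: [5, 6, 6, 11]
Compare 12 vs 12: take 12 from left. Merged: [5, 6, 6, 11, 12]
Compare 16 vs 12: take 12 from right. Merged: [5, 6, 6, 11, 12, 12]
Compare 16 vs 21: take 16 from left. Merged: [5, 6, 6, 11, 12, 12, 16]
Append remaining from right: [21]. Merged: [5, 6, 6, 11, 12, 12, 16, 21]

Final merged array: [5, 6, 6, 11, 12, 12, 16, 21]
Total comparisons: 7

The merged array is [5, 6, 6, 11, 12, 12, 16, 21], requiring 7 comparisons. The merge step runs in O(n) time where n is the total number of elements.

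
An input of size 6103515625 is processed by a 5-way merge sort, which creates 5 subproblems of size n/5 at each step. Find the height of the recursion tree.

For divide and conquer with division factor 5:

Problem sizes at each level:
Level 0: 6103515625
Level 1: 1220703125
Level 2: 244140625
Level 3: 48828125
Level 4: 9765625
Level 5: 1953125
Level 6: 390625
Level 7: 78125
Level 8: 15625
Level 9: 3125
Level 10: 625
Level 11: 125
Level 12: 25
Level 13: 5
Level 14: 1

The root is level 0 and the size-1 base case is level 14 (the tree spans levels 0 through 14, i.e. 15 levels counting the root), so the depth is the number of divisions: log_5(6103515625) = 14

The recursion tree depth is log_5(6103515625) = 14. At each level, the problem size is divided by 5, so it takes 14 divisions to reduce to a base case of size 1. The algorithm makes 5 recursive calls at each level.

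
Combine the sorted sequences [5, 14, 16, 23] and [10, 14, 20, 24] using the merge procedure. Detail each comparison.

Merging process:

Compare 5 vs 10: take 5 from left. Merged: [5]
Compare 14 vs 10: take 10 from right. Merged: [5, 10]
Compare 14 vs 14: take 14 from left. Merged: [5, 10, 14]
Compare 16 vs 14: take 14 from right. Merged: [5, 10, 14, 14]
Compare 16 vs 20: take 16 from left. Merged: [5, 10, 14, 14, 16]
Compare 23 vs 20: take 20 from right. Merged: [5, 10, 14, 14, 16, 20]
Compare 23 vs 24: take 23 from left. Merged: [5, 10, 14, 14, 16, 20, 23]
Append remaining from right: [24]. Merged: [5, 10, 14, 14, 16, 20, 23, 24]

Final merged array: [5, 10, 14, 14, 16, 20, 23, 24]
Total comparisons: 7

The merged array is [5, 10, 14, 14, 16, 20, 23, 24], requiring 7 comparisons. The merge step runs in O(n) time where n is the total number of elements.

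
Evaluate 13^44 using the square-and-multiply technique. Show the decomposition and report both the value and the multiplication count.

Computing 13^44 by squaring (build up from 13^1; each line after the first costs one multiplication):

13^1 = 13
13^2 = (13^1)^2 = 13^2 = 169
13^4 = (13^2)^2 = 169^2 = 28561
13^5 = 13 * 13^4 = 13 * 28561 = 371293
13^10 = (13^5)^2 = 371293^2 = 137858491849
13^11 = 13 * 13^10 = 13 * 137858491849 = 1792160394037
13^22 = (13^11)^2 = 1792160394037^2 = 3211838877954855105157369
13^44 = (13^22)^2 = 3211838877954855105157369^2 = 10315908977942302627204470186314316211062255002161

Result: 10315908977942302627204470186314316211062255002161
Multiplications needed: 7 (7 lines after 13^1)

13^44 = 10315908977942302627204470186314316211062255002161. Using exponentiation by squaring, this requires 7 multiplications. The key idea: if the exponent is even, square the half-power; if odd, multiply by the base once.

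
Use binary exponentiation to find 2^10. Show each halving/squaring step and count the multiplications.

Computing 2^10 by squaring (build up from 2^1; each line after the first costs one multiplication):

2^1 = 2
2^2 = (2^1)^2 = 2^2 = 4
2^4 = (2^2)^2 = 4^2 = 16
2^5 = 2 * 2^4 = 2 * 16 = 32
2^10 = (2^5)^2 = 32^2 = 1024

Result: 1024
Multiplications needed: 4 (4 lines after 2^1)

2^10 = 1024. Using exponentiation by squaring, this requires 4 multiplications. The key idea: if the exponent is even, square the half-power; if odd, multiply by the base once.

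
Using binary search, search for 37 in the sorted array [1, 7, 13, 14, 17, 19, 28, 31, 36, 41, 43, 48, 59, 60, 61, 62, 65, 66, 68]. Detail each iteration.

Binary search for 37 in [1, 7, 13, 14, 17, 19, 28, 31, 36, 41, 43, 48, 59, 60, 61, 62, 65, 66, 68]:

lo=0, hi=18, mid=9, arr[mid]=41 -> 41 > 37, search left half
lo=0, hi=8, mid=4, arr[mid]=17 -> 17 < 37, search right half
lo=5, hi=8, mid=6, arr[mid]=28 -> 28 < 37, search right half
lo=7, hi=8, mid=7, arr[mid]=31 -> 31 < 37, search right half
lo=8, hi=8, mid=8, arr[mid]=36 -> 36 < 37, search right half
lo=9 > hi=8, target 37 not found

Binary search determines that 37 is not in the array after 5 comparisons. The search space was exhausted without finding the target.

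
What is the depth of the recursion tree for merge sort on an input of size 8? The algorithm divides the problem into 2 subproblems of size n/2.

For divide and conquer with division factor 2:

Problem sizes at each level:
Level 0: 8
Level 1: 4
Level 2: 2
Level 3: 1

The root is level 0 and the size-1 base case is level 3 (the tree spans levels 0 through 3, i.e. 4 levels counting the root), so the depth is the number of divisions: log_2(8) = 3

The recursion tree depth is log_2(8) = 3. At each level, the problem size is divided by 2, so it takes 3 divisions to reduce to a base case of size 1. The algorithm makes 2 recursive calls at each level.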